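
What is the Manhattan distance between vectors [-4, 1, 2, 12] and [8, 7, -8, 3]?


d = sum of absolute differences: |-4-8|=12 + |1-7|=6 + |2--8|=10 + |12-3|=9 = 37.

37


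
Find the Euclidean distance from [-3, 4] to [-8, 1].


d = sqrt(sum of squared differences). (-3--8)^2=25, (4-1)^2=9. Sum = 34.

sqrt(34)


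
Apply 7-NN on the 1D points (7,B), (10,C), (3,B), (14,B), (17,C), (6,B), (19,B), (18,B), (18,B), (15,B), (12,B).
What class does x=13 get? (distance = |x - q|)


Distances: |7-13|=6, |10-13|=3, |3-13|=10, |14-13|=1, |17-13|=4, |6-13|=7, |19-13|=6, |18-13|=5, |18-13|=5, |15-13|=2, |12-13|=1. 7 nearest: (14,B), (12,B), (15,B), (10,C), (17,C), (18,B), (18,B). Counts: {'B': 5, 'C': 2}. Majority class: B.

B


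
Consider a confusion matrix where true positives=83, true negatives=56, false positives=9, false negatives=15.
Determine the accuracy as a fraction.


Accuracy = (TP + TN) / (TP + TN + FP + FN) = (83 + 56) / 163 = 139/163.

139/163


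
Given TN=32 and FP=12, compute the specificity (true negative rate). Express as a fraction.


Specificity = TN / (TN + FP) = 32 / 44 = 8/11.

8/11


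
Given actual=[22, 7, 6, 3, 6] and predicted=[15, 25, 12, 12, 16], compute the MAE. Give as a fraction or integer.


MAE = (1/5) * (|22-15|=7 + |7-25|=18 + |6-12|=6 + |3-12|=9 + |6-16|=10). Sum = 50. MAE = 10.

10


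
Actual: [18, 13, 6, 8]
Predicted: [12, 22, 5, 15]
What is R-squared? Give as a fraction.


Mean(y) = 45/4. SS_res = 167. SS_tot = 347/4. R^2 = 1 - 167/(347/4) = -321/347.

-321/347


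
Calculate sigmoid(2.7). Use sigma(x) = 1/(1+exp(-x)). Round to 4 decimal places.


sigma(2.7) = 1/(1+e^(-2.7)) = 1/(1+0.067206) = 1/1.067206 = 0.9370.

0.9370


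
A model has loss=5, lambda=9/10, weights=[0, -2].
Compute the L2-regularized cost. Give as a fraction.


L2 sq norm = sum(w^2) = 4. J = 5 + 9/10 * 4 = 43/5.

43/5


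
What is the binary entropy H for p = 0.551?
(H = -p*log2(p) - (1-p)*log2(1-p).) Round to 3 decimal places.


H = -0.551*log2(0.551) - 0.449*log2(0.449) = 0.992.

0.992


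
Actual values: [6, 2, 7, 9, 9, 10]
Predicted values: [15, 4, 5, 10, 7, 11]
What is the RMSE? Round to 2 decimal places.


MSE = 15.8333. RMSE = sqrt(15.8333) = 3.98.

3.98


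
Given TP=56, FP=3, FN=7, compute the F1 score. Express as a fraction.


Precision = 56/59 = 56/59. Recall = 56/63 = 8/9. F1 = 2*P*R/(P+R) = 56/61.

56/61


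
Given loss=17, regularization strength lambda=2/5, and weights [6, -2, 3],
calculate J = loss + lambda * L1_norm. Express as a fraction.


L1 norm = sum(|w|) = 11. J = 17 + 2/5 * 11 = 107/5.

107/5


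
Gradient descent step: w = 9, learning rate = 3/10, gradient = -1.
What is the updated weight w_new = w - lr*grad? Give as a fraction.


w_new = 9 - 3/10 * -1 = 9 - -3/10 = 93/10.

93/10


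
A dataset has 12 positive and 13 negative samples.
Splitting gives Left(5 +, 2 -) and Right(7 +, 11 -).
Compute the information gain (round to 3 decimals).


H(parent) = 0.9988. H(left) = 0.8631, H(right) = 0.9641. Weighted = (7/25)*0.8631 + (18/25)*0.9641 = 0.9358. IG = 0.9988 - 0.9358 = 0.0630, which rounds to 0.063.

0.063


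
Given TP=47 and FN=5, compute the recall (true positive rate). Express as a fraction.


Recall = TP / (TP + FN) = 47 / 52 = 47/52.

47/52


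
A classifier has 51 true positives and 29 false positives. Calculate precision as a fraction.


Precision = TP / (TP + FP) = 51 / 80 = 51/80.

51/80


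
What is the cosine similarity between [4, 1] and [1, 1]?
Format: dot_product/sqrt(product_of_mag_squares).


dot = 5. |a|^2 = 17, |b|^2 = 2. cos = 5/sqrt(34).

5/sqrt(34)


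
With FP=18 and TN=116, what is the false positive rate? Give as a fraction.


FPR = FP / (FP + TN) = 18 / 134 = 9/67.

9/67


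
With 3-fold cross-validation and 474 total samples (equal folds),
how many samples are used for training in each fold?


Each validation fold has 474/3 = 158 samples. Training set = 474 - 158 = 316.

316


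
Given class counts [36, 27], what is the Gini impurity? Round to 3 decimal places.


Total = 63. Proportions: 36/63, 27/63. sum(p_i^2) = 0.5102. Gini = 1 - 0.5102 = 0.4898, which rounds to 0.490.

0.490


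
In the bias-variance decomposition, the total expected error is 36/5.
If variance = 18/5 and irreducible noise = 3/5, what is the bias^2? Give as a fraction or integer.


Total error = bias^2 + variance + irreducible noise. So bias^2 = 36/5 - 18/5 - 3/5 = 3.

3


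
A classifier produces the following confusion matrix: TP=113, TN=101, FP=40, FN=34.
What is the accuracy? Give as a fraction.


Accuracy = (TP + TN) / (TP + TN + FP + FN) = (113 + 101) / 288 = 107/144.

107/144


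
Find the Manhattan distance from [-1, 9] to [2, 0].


d = sum of absolute differences: |-1-2|=3 + |9-0|=9 = 12.

12


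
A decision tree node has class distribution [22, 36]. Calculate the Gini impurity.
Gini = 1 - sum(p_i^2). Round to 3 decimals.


Total = 58. Proportions: 22/58, 36/58. sum(p_i^2) = 0.5291. Gini = 1 - 0.5291 = 0.4709, which rounds to 0.471.

0.471


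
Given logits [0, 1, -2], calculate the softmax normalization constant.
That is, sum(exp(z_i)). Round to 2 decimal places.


Denom = e^0=1.0000 + e^1=2.7183 + e^-2=0.1353. Sum = 3.8536, which rounds to 3.85.

3.85


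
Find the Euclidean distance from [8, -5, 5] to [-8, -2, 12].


d = sqrt(sum of squared differences). (8--8)^2=256, (-5--2)^2=9, (5-12)^2=49. Sum = 314.

sqrt(314)


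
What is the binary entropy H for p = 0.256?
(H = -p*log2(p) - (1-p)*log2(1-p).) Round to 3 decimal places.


H = -0.256*log2(0.256) - 0.744*log2(0.744) = 0.821.

0.821


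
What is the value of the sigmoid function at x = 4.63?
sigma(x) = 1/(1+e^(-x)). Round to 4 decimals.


sigma(4.63) = 1/(1+e^(-4.63)) = 1/(1+0.009755) = 1/1.009755 = 0.9903.

0.9903


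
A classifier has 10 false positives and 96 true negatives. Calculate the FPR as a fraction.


FPR = FP / (FP + TN) = 10 / 106 = 5/53.

5/53


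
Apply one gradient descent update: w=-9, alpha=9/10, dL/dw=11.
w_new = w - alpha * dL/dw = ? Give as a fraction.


w_new = -9 - 9/10 * 11 = -9 - 99/10 = -189/10.

-189/10


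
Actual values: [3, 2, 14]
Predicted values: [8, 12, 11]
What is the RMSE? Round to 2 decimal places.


MSE = 44.6667. RMSE = sqrt(44.6667) = 6.68.

6.68


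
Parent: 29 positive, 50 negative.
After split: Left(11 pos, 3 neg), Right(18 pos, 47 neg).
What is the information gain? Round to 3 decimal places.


H(parent) = 0.9484. H(left) = 0.7496, H(right) = 0.8512. Weighted = (14/79)*0.7496 + (65/79)*0.8512 = 0.8332. IG = 0.9484 - 0.8332 = 0.1152, which rounds to 0.115.

0.115


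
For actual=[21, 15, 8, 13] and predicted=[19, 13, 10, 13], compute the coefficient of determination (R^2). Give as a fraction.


Mean(y) = 57/4. SS_res = 12. SS_tot = 347/4. R^2 = 1 - 12/(347/4) = 299/347.

299/347


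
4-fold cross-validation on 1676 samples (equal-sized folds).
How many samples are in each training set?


Each validation fold has 1676/4 = 419 samples. Training set = 1676 - 419 = 1257.

1257


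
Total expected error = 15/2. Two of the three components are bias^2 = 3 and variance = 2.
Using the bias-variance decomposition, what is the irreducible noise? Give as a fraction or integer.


Total error = bias^2 + variance + irreducible noise. So irreducible noise = 15/2 - 3 - 2 = 5/2.

5/2


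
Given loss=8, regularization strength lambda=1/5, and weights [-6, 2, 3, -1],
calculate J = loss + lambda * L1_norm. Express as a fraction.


L1 norm = sum(|w|) = 12. J = 8 + 1/5 * 12 = 52/5.

52/5


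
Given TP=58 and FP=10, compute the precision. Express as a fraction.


Precision = TP / (TP + FP) = 58 / 68 = 29/34.

29/34


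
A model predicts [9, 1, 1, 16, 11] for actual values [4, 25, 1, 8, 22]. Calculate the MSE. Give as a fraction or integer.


MSE = (1/5) * ((4-9)^2=25 + (25-1)^2=576 + (1-1)^2=0 + (8-16)^2=64 + (22-11)^2=121). Sum = 786. MSE = 786/5.

786/5


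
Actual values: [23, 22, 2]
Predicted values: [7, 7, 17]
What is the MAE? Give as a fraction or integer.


MAE = (1/3) * (|23-7|=16 + |22-7|=15 + |2-17|=15). Sum = 46. MAE = 46/3.

46/3


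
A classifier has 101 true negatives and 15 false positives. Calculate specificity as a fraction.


Specificity = TN / (TN + FP) = 101 / 116 = 101/116.

101/116


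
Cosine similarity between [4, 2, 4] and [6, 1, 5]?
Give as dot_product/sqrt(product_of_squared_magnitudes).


dot = 46. |a|^2 = 36, |b|^2 = 62. cos = 46/sqrt(2232).

46/sqrt(2232)


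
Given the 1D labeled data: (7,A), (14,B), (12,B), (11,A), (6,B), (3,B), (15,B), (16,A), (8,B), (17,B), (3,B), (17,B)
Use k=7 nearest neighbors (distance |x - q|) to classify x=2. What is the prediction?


Distances: |7-2|=5, |14-2|=12, |12-2|=10, |11-2|=9, |6-2|=4, |3-2|=1, |15-2|=13, |16-2|=14, |8-2|=6, |17-2|=15, |3-2|=1, |17-2|=15. 7 nearest: (3,B), (3,B), (6,B), (7,A), (8,B), (11,A), (12,B). Counts: {'B': 5, 'A': 2}. Majority class: B.

B


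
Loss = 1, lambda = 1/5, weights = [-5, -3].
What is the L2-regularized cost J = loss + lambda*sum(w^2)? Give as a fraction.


L2 sq norm = sum(w^2) = 34. J = 1 + 1/5 * 34 = 39/5.

39/5


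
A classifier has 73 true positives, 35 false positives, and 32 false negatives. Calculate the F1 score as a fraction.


Precision = 73/108 = 73/108. Recall = 73/105 = 73/105. F1 = 2*P*R/(P+R) = 146/213.

146/213


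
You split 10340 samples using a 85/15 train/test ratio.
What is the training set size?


Test set = 10340 * 15% = 1551. Training set = 10340 - 1551 = 8789.

8789


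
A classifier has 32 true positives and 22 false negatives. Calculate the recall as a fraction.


Recall = TP / (TP + FN) = 32 / 54 = 16/27.

16/27


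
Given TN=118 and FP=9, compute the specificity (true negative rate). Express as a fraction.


Specificity = TN / (TN + FP) = 118 / 127 = 118/127.

118/127


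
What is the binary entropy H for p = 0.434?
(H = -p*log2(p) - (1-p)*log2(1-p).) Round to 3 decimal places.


H = -0.434*log2(0.434) - 0.566*log2(0.566) = 0.987.

0.987


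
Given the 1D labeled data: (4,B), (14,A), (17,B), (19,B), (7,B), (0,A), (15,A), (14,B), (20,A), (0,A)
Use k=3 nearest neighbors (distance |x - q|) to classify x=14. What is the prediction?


Distances: |4-14|=10, |14-14|=0, |17-14|=3, |19-14|=5, |7-14|=7, |0-14|=14, |15-14|=1, |14-14|=0, |20-14|=6, |0-14|=14. 3 nearest: (14,A), (14,B), (15,A). Counts: {'A': 2, 'B': 1}. Majority class: A.

A


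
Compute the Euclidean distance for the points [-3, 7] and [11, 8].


d = sqrt(sum of squared differences). (-3-11)^2=196, (7-8)^2=1. Sum = 197.

sqrt(197)


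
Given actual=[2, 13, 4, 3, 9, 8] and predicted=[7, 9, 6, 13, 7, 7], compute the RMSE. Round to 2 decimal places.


MSE = 25.0000. RMSE = sqrt(25.0000) = 5.00.

5.00


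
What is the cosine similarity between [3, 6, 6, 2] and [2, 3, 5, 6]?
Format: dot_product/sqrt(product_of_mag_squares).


dot = 66. |a|^2 = 85, |b|^2 = 74. cos = 66/sqrt(6290).

66/sqrt(6290)


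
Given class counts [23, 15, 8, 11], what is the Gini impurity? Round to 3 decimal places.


Total = 57. Proportions: 23/57, 15/57, 8/57, 11/57. sum(p_i^2) = 0.2890. Gini = 1 - 0.2890 = 0.7110, which rounds to 0.711.

0.711


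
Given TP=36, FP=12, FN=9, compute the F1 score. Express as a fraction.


Precision = 36/48 = 3/4. Recall = 36/45 = 4/5. F1 = 2*P*R/(P+R) = 24/31.

24/31


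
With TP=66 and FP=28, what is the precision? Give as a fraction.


Precision = TP / (TP + FP) = 66 / 94 = 33/47.

33/47


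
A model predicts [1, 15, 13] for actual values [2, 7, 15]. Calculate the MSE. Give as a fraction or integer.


MSE = (1/3) * ((2-1)^2=1 + (7-15)^2=64 + (15-13)^2=4). Sum = 69. MSE = 23.

23


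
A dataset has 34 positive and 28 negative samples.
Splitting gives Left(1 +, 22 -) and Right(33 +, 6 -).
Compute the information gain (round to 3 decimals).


H(parent) = 0.9932. H(left) = 0.2580, H(right) = 0.6194. Weighted = (23/62)*0.2580 + (39/62)*0.6194 = 0.4853. IG = 0.9932 - 0.4853 = 0.5079, which rounds to 0.508.

0.508


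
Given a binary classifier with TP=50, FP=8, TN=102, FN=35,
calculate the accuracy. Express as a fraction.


Accuracy = (TP + TN) / (TP + TN + FP + FN) = (50 + 102) / 195 = 152/195.

152/195


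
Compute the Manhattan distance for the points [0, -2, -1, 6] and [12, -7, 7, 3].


d = sum of absolute differences: |0-12|=12 + |-2--7|=5 + |-1-7|=8 + |6-3|=3 = 28.

28


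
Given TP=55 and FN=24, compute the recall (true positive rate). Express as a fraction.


Recall = TP / (TP + FN) = 55 / 79 = 55/79.

55/79


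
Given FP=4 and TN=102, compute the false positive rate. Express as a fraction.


FPR = FP / (FP + TN) = 4 / 106 = 2/53.

2/53


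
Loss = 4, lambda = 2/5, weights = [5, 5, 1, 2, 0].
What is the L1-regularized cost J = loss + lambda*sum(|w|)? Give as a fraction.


L1 norm = sum(|w|) = 13. J = 4 + 2/5 * 13 = 46/5.

46/5


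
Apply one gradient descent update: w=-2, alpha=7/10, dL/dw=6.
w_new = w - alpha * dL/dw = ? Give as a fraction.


w_new = -2 - 7/10 * 6 = -2 - 21/5 = -31/5.

-31/5


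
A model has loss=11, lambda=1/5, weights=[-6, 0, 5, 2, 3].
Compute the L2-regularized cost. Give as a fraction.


L2 sq norm = sum(w^2) = 74. J = 11 + 1/5 * 74 = 129/5.

129/5


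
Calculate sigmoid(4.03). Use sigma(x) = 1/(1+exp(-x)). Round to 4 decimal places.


sigma(4.03) = 1/(1+e^(-4.03)) = 1/(1+0.017774) = 1/1.017774 = 0.9825.

0.9825


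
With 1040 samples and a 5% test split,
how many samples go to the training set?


Test set = 1040 * 5% = 52. Training set = 1040 - 52 = 988.

988


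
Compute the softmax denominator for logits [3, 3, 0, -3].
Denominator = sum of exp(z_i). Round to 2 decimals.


Denom = e^3=20.0855 + e^3=20.0855 + e^0=1.0000 + e^-3=0.0498. Sum = 41.2208, which rounds to 41.22.

41.22


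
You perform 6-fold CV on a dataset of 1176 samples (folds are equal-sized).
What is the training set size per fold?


Each validation fold has 1176/6 = 196 samples. Training set = 1176 - 196 = 980.

980


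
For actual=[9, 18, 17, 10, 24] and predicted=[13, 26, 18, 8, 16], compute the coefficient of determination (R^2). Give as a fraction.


Mean(y) = 78/5. SS_res = 149. SS_tot = 766/5. R^2 = 1 - 149/(766/5) = 21/766.

21/766


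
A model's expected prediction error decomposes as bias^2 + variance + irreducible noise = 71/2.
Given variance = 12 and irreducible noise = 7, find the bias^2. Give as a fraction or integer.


Total error = bias^2 + variance + irreducible noise. So bias^2 = 71/2 - 12 - 7 = 33/2.

33/2


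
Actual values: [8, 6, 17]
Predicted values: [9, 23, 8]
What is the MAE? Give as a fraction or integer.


MAE = (1/3) * (|8-9|=1 + |6-23|=17 + |17-8|=9). Sum = 27. MAE = 9.

9


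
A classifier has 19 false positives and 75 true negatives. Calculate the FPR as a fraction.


FPR = FP / (FP + TN) = 19 / 94 = 19/94.

19/94


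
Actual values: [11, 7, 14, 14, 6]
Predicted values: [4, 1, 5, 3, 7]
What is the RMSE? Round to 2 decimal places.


MSE = 57.6000. RMSE = sqrt(57.6000) = 7.59.

7.59


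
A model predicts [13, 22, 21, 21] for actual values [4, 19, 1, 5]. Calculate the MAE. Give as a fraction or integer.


MAE = (1/4) * (|4-13|=9 + |19-22|=3 + |1-21|=20 + |5-21|=16). Sum = 48. MAE = 12.

12


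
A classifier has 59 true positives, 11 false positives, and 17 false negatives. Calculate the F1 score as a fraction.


Precision = 59/70 = 59/70. Recall = 59/76 = 59/76. F1 = 2*P*R/(P+R) = 59/73.

59/73


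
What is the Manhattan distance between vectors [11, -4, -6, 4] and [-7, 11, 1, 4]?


d = sum of absolute differences: |11--7|=18 + |-4-11|=15 + |-6-1|=7 + |4-4|=0 = 40.

40


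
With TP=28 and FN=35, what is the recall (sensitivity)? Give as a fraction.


Recall = TP / (TP + FN) = 28 / 63 = 4/9.

4/9


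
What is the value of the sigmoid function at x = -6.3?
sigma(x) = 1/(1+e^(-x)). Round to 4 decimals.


sigma(-6.3) = 1/(1+e^(6.3)) = 1/(1+544.571910) = 1/545.571910 = 0.0018.

0.0018


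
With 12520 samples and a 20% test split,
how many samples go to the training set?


Test set = 12520 * 20% = 2504. Training set = 12520 - 2504 = 10016.

10016


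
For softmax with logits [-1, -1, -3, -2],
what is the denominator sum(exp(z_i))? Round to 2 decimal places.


Denom = e^-1=0.3679 + e^-1=0.3679 + e^-3=0.0498 + e^-2=0.1353. Sum = 0.9209, which rounds to 0.92.

0.92


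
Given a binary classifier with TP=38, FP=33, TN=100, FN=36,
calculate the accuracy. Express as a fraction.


Accuracy = (TP + TN) / (TP + TN + FP + FN) = (38 + 100) / 207 = 2/3.

2/3


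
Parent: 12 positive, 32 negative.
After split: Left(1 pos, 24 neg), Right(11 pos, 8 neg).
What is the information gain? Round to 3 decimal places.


H(parent) = 0.8454. H(left) = 0.2423, H(right) = 0.9819. Weighted = (25/44)*0.2423 + (19/44)*0.9819 = 0.5617. IG = 0.8454 - 0.5617 = 0.2837, which rounds to 0.284.

0.284


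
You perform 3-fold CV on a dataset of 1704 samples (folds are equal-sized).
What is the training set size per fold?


Each validation fold has 1704/3 = 568 samples. Training set = 1704 - 568 = 1136.

1136


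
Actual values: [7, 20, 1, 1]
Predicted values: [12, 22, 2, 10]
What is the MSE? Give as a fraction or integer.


MSE = (1/4) * ((7-12)^2=25 + (20-22)^2=4 + (1-2)^2=1 + (1-10)^2=81). Sum = 111. MSE = 111/4.

111/4


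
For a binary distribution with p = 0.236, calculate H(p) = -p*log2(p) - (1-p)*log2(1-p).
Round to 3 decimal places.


H = -0.236*log2(0.236) - 0.764*log2(0.764) = 0.788.

0.788


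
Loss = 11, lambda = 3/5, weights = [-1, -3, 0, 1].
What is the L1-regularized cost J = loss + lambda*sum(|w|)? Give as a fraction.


L1 norm = sum(|w|) = 5. J = 11 + 3/5 * 5 = 14.

14


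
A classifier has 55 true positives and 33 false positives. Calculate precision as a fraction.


Precision = TP / (TP + FP) = 55 / 88 = 5/8.

5/8


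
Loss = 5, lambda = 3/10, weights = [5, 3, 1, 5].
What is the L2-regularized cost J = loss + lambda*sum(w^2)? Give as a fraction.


L2 sq norm = sum(w^2) = 60. J = 5 + 3/10 * 60 = 23.

23


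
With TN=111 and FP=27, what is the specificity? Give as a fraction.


Specificity = TN / (TN + FP) = 111 / 138 = 37/46.

37/46


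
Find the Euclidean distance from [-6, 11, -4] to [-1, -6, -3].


d = sqrt(sum of squared differences). (-6--1)^2=25, (11--6)^2=289, (-4--3)^2=1. Sum = 315.

sqrt(315)


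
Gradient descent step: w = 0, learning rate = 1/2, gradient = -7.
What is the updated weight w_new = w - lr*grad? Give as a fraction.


w_new = 0 - 1/2 * -7 = 0 - -7/2 = 7/2.

7/2


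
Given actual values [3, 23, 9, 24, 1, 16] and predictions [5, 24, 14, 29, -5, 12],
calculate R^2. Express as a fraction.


Mean(y) = 38/3. SS_res = 107. SS_tot = 1468/3. R^2 = 1 - 107/(1468/3) = 1147/1468.

1147/1468


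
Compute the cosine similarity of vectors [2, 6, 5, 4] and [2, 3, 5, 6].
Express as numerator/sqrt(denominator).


dot = 71. |a|^2 = 81, |b|^2 = 74. cos = 71/sqrt(5994).

71/sqrt(5994)


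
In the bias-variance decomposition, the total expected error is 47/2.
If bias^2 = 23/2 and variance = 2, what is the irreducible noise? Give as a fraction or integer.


Total error = bias^2 + variance + irreducible noise. So irreducible noise = 47/2 - 23/2 - 2 = 10.

10


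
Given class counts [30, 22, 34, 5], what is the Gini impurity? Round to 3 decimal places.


Total = 91. Proportions: 30/91, 22/91, 34/91, 5/91. sum(p_i^2) = 0.3097. Gini = 1 - 0.3097 = 0.6903, which rounds to 0.690.

0.690


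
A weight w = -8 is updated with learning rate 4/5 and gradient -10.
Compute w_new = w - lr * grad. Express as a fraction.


w_new = -8 - 4/5 * -10 = -8 - -8 = 0.

0


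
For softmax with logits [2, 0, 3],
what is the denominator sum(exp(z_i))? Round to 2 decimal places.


Denom = e^2=7.3891 + e^0=1.0000 + e^3=20.0855. Sum = 28.4746, which rounds to 28.47.

28.47


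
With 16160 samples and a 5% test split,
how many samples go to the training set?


Test set = 16160 * 5% = 808. Training set = 16160 - 808 = 15352.

15352


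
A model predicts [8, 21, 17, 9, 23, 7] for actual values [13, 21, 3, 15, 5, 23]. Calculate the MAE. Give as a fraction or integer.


MAE = (1/6) * (|13-8|=5 + |21-21|=0 + |3-17|=14 + |15-9|=6 + |5-23|=18 + |23-7|=16). Sum = 59. MAE = 59/6.

59/6


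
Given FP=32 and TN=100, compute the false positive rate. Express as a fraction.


FPR = FP / (FP + TN) = 32 / 132 = 8/33.

8/33


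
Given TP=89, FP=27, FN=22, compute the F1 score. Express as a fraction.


Precision = 89/116 = 89/116. Recall = 89/111 = 89/111. F1 = 2*P*R/(P+R) = 178/227.

178/227


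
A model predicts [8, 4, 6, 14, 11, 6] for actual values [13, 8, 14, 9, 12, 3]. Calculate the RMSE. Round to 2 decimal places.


MSE = 23.3333. RMSE = sqrt(23.3333) = 4.83.

4.83


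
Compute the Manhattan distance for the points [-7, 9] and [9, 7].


d = sum of absolute differences: |-7-9|=16 + |9-7|=2 = 18.

18


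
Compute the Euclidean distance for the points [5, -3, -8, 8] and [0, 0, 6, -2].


d = sqrt(sum of squared differences). (5-0)^2=25, (-3-0)^2=9, (-8-6)^2=196, (8--2)^2=100. Sum = 330.

sqrt(330)


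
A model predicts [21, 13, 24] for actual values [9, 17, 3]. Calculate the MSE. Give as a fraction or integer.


MSE = (1/3) * ((9-21)^2=144 + (17-13)^2=16 + (3-24)^2=441). Sum = 601. MSE = 601/3.

601/3


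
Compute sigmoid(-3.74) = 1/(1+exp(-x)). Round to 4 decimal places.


sigma(-3.74) = 1/(1+e^(3.74)) = 1/(1+42.097990) = 1/43.097990 = 0.0232.

0.0232


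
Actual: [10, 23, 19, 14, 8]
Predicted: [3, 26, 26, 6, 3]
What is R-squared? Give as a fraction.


Mean(y) = 74/5. SS_res = 196. SS_tot = 774/5. R^2 = 1 - 196/(774/5) = -103/387.

-103/387


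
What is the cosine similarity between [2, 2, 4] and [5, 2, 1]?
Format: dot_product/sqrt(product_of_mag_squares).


dot = 18. |a|^2 = 24, |b|^2 = 30. cos = 18/sqrt(720).

18/sqrt(720)


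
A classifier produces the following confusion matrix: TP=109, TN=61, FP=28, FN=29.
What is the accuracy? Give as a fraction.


Accuracy = (TP + TN) / (TP + TN + FP + FN) = (109 + 61) / 227 = 170/227.

170/227


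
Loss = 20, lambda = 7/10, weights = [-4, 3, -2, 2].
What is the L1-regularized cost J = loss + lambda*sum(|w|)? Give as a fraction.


L1 norm = sum(|w|) = 11. J = 20 + 7/10 * 11 = 277/10.

277/10


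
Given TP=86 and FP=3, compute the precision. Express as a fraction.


Precision = TP / (TP + FP) = 86 / 89 = 86/89.

86/89


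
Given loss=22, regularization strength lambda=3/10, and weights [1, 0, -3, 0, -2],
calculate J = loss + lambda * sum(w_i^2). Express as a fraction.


L2 sq norm = sum(w^2) = 14. J = 22 + 3/10 * 14 = 131/5.

131/5


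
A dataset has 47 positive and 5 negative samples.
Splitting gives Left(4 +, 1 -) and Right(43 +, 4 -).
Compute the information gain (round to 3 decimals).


H(parent) = 0.4567. H(left) = 0.7219, H(right) = 0.4199. Weighted = (5/52)*0.7219 + (47/52)*0.4199 = 0.4489. IG = 0.4567 - 0.4489 = 0.0078, which rounds to 0.008.

0.008


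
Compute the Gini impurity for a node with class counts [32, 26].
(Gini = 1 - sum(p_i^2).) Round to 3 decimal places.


Total = 58. Proportions: 32/58, 26/58. sum(p_i^2) = 0.5054. Gini = 1 - 0.5054 = 0.4946, which rounds to 0.495.

0.495


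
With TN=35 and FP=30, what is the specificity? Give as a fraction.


Specificity = TN / (TN + FP) = 35 / 65 = 7/13.

7/13


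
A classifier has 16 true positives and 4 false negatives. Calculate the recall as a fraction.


Recall = TP / (TP + FN) = 16 / 20 = 4/5.

4/5


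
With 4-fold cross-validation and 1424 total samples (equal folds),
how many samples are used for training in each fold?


Each validation fold has 1424/4 = 356 samples. Training set = 1424 - 356 = 1068.

1068


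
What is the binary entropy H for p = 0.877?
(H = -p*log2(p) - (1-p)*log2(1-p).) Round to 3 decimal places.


H = -0.877*log2(0.877) - 0.123*log2(0.123) = 0.538.

0.538


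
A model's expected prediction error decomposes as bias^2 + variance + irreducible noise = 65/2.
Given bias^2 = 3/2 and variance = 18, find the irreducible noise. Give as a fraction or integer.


Total error = bias^2 + variance + irreducible noise. So irreducible noise = 65/2 - 3/2 - 18 = 13.

13


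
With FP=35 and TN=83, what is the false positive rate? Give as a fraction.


FPR = FP / (FP + TN) = 35 / 118 = 35/118.

35/118


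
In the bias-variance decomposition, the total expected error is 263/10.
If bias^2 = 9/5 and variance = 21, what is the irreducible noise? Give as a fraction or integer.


Total error = bias^2 + variance + irreducible noise. So irreducible noise = 263/10 - 9/5 - 21 = 7/2.

7/2


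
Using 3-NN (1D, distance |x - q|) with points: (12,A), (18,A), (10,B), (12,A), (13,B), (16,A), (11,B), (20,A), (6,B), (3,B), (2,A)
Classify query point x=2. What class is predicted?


Distances: |12-2|=10, |18-2|=16, |10-2|=8, |12-2|=10, |13-2|=11, |16-2|=14, |11-2|=9, |20-2|=18, |6-2|=4, |3-2|=1, |2-2|=0. 3 nearest: (2,A), (3,B), (6,B). Counts: {'A': 1, 'B': 2}. Majority class: B.

B


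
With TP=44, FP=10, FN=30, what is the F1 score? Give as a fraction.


Precision = 44/54 = 22/27. Recall = 44/74 = 22/37. F1 = 2*P*R/(P+R) = 11/16.

11/16


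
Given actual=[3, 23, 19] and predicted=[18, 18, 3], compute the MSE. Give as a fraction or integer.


MSE = (1/3) * ((3-18)^2=225 + (23-18)^2=25 + (19-3)^2=256). Sum = 506. MSE = 506/3.

506/3


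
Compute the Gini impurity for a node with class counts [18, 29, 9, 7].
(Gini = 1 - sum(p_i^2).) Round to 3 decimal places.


Total = 63. Proportions: 18/63, 29/63, 9/63, 7/63. sum(p_i^2) = 0.3263. Gini = 1 - 0.3263 = 0.6737, which rounds to 0.674.

0.674


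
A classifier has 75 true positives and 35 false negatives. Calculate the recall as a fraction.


Recall = TP / (TP + FN) = 75 / 110 = 15/22.

15/22


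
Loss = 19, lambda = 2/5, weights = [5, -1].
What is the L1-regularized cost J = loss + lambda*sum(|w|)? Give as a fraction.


L1 norm = sum(|w|) = 6. J = 19 + 2/5 * 6 = 107/5.

107/5


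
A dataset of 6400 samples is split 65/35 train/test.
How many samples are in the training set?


Test set = 6400 * 35% = 2240. Training set = 6400 - 2240 = 4160.

4160


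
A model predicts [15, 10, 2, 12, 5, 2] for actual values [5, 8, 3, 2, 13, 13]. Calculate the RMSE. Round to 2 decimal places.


MSE = 65.0000. RMSE = sqrt(65.0000) = 8.06.

8.06


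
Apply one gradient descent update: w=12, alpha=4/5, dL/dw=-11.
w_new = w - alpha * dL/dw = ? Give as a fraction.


w_new = 12 - 4/5 * -11 = 12 - -44/5 = 104/5.

104/5


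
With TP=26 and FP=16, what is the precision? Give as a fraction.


Precision = TP / (TP + FP) = 26 / 42 = 13/21.

13/21


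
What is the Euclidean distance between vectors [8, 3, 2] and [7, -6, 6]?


d = sqrt(sum of squared differences). (8-7)^2=1, (3--6)^2=81, (2-6)^2=16. Sum = 98.

sqrt(98)


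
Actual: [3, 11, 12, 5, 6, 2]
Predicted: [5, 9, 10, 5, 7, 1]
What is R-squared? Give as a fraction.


Mean(y) = 13/2. SS_res = 14. SS_tot = 171/2. R^2 = 1 - 14/(171/2) = 143/171.

143/171


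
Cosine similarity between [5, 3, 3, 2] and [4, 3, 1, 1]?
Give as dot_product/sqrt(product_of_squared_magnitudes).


dot = 34. |a|^2 = 47, |b|^2 = 27. cos = 34/sqrt(1269).

34/sqrt(1269)


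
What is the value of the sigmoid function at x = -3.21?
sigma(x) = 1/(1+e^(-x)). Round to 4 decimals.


sigma(-3.21) = 1/(1+e^(3.21)) = 1/(1+24.779086) = 1/25.779086 = 0.0388.

0.0388


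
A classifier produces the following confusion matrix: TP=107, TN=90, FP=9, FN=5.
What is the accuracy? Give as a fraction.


Accuracy = (TP + TN) / (TP + TN + FP + FN) = (107 + 90) / 211 = 197/211.

197/211


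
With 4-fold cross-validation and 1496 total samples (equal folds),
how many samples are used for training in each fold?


Each validation fold has 1496/4 = 374 samples. Training set = 1496 - 374 = 1122.

1122


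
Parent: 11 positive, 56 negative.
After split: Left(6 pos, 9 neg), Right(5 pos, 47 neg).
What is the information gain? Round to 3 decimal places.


H(parent) = 0.6442. H(left) = 0.9710, H(right) = 0.4567. Weighted = (15/67)*0.9710 + (52/67)*0.4567 = 0.5718. IG = 0.6442 - 0.5718 = 0.0724, which rounds to 0.072.

0.072


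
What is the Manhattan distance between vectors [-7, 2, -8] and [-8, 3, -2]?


d = sum of absolute differences: |-7--8|=1 + |2-3|=1 + |-8--2|=6 = 8.

8


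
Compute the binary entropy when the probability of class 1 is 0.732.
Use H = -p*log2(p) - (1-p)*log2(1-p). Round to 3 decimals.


H = -0.732*log2(0.732) - 0.268*log2(0.268) = 0.839.

0.839


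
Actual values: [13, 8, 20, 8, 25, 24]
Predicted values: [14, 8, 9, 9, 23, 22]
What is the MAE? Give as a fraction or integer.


MAE = (1/6) * (|13-14|=1 + |8-8|=0 + |20-9|=11 + |8-9|=1 + |25-23|=2 + |24-22|=2). Sum = 17. MAE = 17/6.

17/6


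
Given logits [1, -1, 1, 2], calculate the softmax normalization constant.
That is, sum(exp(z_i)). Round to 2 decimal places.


Denom = e^1=2.7183 + e^-1=0.3679 + e^1=2.7183 + e^2=7.3891. Sum = 13.1936, which rounds to 13.19.

13.19


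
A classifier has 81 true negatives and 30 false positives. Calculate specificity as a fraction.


Specificity = TN / (TN + FP) = 81 / 111 = 27/37.

27/37


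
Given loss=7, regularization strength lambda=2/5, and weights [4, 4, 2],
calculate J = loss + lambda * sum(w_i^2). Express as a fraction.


L2 sq norm = sum(w^2) = 36. J = 7 + 2/5 * 36 = 107/5.

107/5


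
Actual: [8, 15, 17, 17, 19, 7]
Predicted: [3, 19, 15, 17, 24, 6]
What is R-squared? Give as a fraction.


Mean(y) = 83/6. SS_res = 71. SS_tot = 773/6. R^2 = 1 - 71/(773/6) = 347/773.

347/773


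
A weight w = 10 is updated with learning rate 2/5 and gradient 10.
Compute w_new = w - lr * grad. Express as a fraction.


w_new = 10 - 2/5 * 10 = 10 - 4 = 6.

6


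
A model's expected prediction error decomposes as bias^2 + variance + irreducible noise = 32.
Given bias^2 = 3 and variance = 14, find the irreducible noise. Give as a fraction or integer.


Total error = bias^2 + variance + irreducible noise. So irreducible noise = 32 - 3 - 14 = 15.

15


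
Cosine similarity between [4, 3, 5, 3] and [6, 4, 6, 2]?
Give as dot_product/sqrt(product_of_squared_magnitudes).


dot = 72. |a|^2 = 59, |b|^2 = 92. cos = 72/sqrt(5428).

72/sqrt(5428)


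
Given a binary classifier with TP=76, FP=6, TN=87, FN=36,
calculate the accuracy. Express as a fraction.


Accuracy = (TP + TN) / (TP + TN + FP + FN) = (76 + 87) / 205 = 163/205.

163/205


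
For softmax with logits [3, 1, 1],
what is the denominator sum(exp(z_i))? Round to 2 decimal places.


Denom = e^3=20.0855 + e^1=2.7183 + e^1=2.7183. Sum = 25.5221, which rounds to 25.52.

25.52


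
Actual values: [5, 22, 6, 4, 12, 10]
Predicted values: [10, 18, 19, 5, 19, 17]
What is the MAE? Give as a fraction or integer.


MAE = (1/6) * (|5-10|=5 + |22-18|=4 + |6-19|=13 + |4-5|=1 + |12-19|=7 + |10-17|=7). Sum = 37. MAE = 37/6.

37/6


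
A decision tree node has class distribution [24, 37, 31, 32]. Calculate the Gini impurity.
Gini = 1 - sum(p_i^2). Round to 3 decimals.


Total = 124. Proportions: 24/124, 37/124, 31/124, 32/124. sum(p_i^2) = 0.2556. Gini = 1 - 0.2556 = 0.7444, which rounds to 0.744.

0.744


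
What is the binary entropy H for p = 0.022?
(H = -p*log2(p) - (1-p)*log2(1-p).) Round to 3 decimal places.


H = -0.022*log2(0.022) - 0.978*log2(0.978) = 0.153.

0.153


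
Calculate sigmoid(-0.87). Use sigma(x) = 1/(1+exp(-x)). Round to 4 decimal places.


sigma(-0.87) = 1/(1+e^(0.87)) = 1/(1+2.386911) = 1/3.386911 = 0.2953.

0.2953


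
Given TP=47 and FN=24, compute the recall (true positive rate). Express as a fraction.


Recall = TP / (TP + FN) = 47 / 71 = 47/71.

47/71


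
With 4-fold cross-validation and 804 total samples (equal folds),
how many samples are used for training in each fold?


Each validation fold has 804/4 = 201 samples. Training set = 804 - 201 = 603.

603


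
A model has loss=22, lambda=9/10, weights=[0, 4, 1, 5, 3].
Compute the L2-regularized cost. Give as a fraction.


L2 sq norm = sum(w^2) = 51. J = 22 + 9/10 * 51 = 679/10.

679/10


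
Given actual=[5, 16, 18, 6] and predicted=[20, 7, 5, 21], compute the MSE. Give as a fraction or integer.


MSE = (1/4) * ((5-20)^2=225 + (16-7)^2=81 + (18-5)^2=169 + (6-21)^2=225). Sum = 700. MSE = 175.

175


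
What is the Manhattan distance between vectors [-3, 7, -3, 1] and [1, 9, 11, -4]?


d = sum of absolute differences: |-3-1|=4 + |7-9|=2 + |-3-11|=14 + |1--4|=5 = 25.

25


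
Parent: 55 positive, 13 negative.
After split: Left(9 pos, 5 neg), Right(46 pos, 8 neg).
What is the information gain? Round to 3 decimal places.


H(parent) = 0.7039. H(left) = 0.9403, H(right) = 0.6052. Weighted = (14/68)*0.9403 + (54/68)*0.6052 = 0.6742. IG = 0.7039 - 0.6742 = 0.0297, which rounds to 0.030.

0.030


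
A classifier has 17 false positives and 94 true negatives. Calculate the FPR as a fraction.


FPR = FP / (FP + TN) = 17 / 111 = 17/111.

17/111


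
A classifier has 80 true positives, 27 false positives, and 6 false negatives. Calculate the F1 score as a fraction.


Precision = 80/107 = 80/107. Recall = 80/86 = 40/43. F1 = 2*P*R/(P+R) = 160/193.

160/193


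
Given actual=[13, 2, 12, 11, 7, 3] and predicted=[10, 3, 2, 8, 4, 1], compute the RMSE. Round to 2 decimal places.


MSE = 22.0000. RMSE = sqrt(22.0000) = 4.69.

4.69


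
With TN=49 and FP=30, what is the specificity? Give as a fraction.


Specificity = TN / (TN + FP) = 49 / 79 = 49/79.

49/79


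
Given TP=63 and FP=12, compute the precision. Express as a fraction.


Precision = TP / (TP + FP) = 63 / 75 = 21/25.

21/25


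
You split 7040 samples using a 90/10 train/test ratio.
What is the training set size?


Test set = 7040 * 10% = 704. Training set = 7040 - 704 = 6336.

6336


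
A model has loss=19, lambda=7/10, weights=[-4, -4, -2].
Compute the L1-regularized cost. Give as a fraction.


L1 norm = sum(|w|) = 10. J = 19 + 7/10 * 10 = 26.

26


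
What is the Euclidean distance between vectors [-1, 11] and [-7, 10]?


d = sqrt(sum of squared differences). (-1--7)^2=36, (11-10)^2=1. Sum = 37.

sqrt(37)


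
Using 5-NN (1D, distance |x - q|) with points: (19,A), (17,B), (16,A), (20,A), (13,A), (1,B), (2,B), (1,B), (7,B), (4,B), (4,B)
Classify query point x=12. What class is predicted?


Distances: |19-12|=7, |17-12|=5, |16-12|=4, |20-12|=8, |13-12|=1, |1-12|=11, |2-12|=10, |1-12|=11, |7-12|=5, |4-12|=8, |4-12|=8. 5 nearest: (13,A), (16,A), (17,B), (7,B), (19,A). Counts: {'A': 3, 'B': 2}. Majority class: A.

A


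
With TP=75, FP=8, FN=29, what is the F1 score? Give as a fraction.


Precision = 75/83 = 75/83. Recall = 75/104 = 75/104. F1 = 2*P*R/(P+R) = 150/187.

150/187


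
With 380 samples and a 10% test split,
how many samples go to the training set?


Test set = 380 * 10% = 38. Training set = 380 - 38 = 342.

342


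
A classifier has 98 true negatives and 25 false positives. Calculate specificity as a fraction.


Specificity = TN / (TN + FP) = 98 / 123 = 98/123.

98/123


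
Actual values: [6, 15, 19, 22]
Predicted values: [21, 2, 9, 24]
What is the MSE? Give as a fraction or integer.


MSE = (1/4) * ((6-21)^2=225 + (15-2)^2=169 + (19-9)^2=100 + (22-24)^2=4). Sum = 498. MSE = 249/2.

249/2


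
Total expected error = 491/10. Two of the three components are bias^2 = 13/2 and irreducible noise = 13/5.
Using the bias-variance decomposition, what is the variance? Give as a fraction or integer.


Total error = bias^2 + variance + irreducible noise. So variance = 491/10 - 13/2 - 13/5 = 40.

40


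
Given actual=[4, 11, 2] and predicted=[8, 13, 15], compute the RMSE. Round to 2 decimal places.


MSE = 63.0000. RMSE = sqrt(63.0000) = 7.94.

7.94


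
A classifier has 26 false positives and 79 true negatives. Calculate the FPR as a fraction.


FPR = FP / (FP + TN) = 26 / 105 = 26/105.

26/105


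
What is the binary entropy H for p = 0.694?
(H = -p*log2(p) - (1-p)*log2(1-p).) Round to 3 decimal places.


H = -0.694*log2(0.694) - 0.306*log2(0.306) = 0.889.

0.889


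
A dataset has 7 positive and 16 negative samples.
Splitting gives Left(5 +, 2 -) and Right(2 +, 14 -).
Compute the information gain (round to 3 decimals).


H(parent) = 0.8865. H(left) = 0.8631, H(right) = 0.5436. Weighted = (7/23)*0.8631 + (16/23)*0.5436 = 0.6408. IG = 0.8865 - 0.6408 = 0.2457, which rounds to 0.246.

0.246


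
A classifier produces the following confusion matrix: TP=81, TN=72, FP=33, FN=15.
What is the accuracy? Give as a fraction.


Accuracy = (TP + TN) / (TP + TN + FP + FN) = (81 + 72) / 201 = 51/67.

51/67


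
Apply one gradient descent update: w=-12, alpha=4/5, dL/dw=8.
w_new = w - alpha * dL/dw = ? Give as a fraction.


w_new = -12 - 4/5 * 8 = -12 - 32/5 = -92/5.

-92/5


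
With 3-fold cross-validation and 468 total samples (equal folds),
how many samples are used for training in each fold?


Each validation fold has 468/3 = 156 samples. Training set = 468 - 156 = 312.

312


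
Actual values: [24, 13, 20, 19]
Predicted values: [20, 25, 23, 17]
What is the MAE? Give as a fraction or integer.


MAE = (1/4) * (|24-20|=4 + |13-25|=12 + |20-23|=3 + |19-17|=2). Sum = 21. MAE = 21/4.

21/4


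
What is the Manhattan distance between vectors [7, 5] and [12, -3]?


d = sum of absolute differences: |7-12|=5 + |5--3|=8 = 13.

13


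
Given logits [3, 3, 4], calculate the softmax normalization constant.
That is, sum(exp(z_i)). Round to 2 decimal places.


Denom = e^3=20.0855 + e^3=20.0855 + e^4=54.5982. Sum = 94.7692, which rounds to 94.77.

94.77


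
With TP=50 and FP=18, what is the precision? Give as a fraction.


Precision = TP / (TP + FP) = 50 / 68 = 25/34.

25/34


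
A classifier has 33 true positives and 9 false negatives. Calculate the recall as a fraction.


Recall = TP / (TP + FN) = 33 / 42 = 11/14.

11/14


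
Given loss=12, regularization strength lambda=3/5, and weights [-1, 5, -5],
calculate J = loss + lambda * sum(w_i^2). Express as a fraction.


L2 sq norm = sum(w^2) = 51. J = 12 + 3/5 * 51 = 213/5.

213/5


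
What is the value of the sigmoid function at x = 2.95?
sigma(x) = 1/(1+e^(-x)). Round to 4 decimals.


sigma(2.95) = 1/(1+e^(-2.95)) = 1/(1+0.052340) = 1/1.052340 = 0.9503.

0.9503


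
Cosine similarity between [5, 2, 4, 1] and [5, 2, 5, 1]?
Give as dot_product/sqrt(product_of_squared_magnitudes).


dot = 50. |a|^2 = 46, |b|^2 = 55. cos = 50/sqrt(2530).

50/sqrt(2530)


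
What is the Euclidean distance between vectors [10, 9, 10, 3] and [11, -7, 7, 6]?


d = sqrt(sum of squared differences). (10-11)^2=1, (9--7)^2=256, (10-7)^2=9, (3-6)^2=9. Sum = 275.

sqrt(275)


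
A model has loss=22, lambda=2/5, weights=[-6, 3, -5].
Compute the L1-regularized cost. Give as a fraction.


L1 norm = sum(|w|) = 14. J = 22 + 2/5 * 14 = 138/5.

138/5


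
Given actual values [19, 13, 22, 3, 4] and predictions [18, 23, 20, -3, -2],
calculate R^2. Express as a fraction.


Mean(y) = 61/5. SS_res = 177. SS_tot = 1474/5. R^2 = 1 - 177/(1474/5) = 589/1474.

589/1474


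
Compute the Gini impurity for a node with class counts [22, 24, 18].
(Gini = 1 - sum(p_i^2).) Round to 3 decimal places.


Total = 64. Proportions: 22/64, 24/64, 18/64. sum(p_i^2) = 0.3379. Gini = 1 - 0.3379 = 0.6621, which rounds to 0.662.

0.662
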